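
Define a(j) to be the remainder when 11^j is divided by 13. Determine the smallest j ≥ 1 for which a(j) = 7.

Listing terms: a(0) = 1,  a(1) = 11,  a(2) = 4,  a(3) = 5,  a(4) = 3,  a(5) = 7,  a(6) = 12,  a(7) = 2,  a(8) = 9,  a(9) = 8,  a(10) = 10,  a(11) = 6,  a(12) = 1.
The sequence repeats with period 12.
The value 7 first appears (with j ≥ 1) at a(5).

5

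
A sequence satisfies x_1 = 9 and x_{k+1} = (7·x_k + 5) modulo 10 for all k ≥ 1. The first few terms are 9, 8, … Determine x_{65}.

x_1 = 9; x_2 = 8; x_3 = 1; x_4 = 2; x_5 = 9.
Since x_5 = x_1 = 9, the sequence is periodic with period 4.
So x_{65} = x_{1 + ((65-1) mod 4)} = x_1 = 9.

9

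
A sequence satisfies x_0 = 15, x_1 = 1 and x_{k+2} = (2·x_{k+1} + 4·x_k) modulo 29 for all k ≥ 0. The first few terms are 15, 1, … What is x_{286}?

x_0 = 15; x_1 = 1; x_2 = 4; x_3 = 12; x_4 = 11; x_5 = 12; x_6 = 10; x_7 = 10; x_8 = 2; x_9 = 15; x_{10} = 9; x_{11} = 20; x_{12} = 18; x_{13} = 0; x_{14} = 14; x_{15} = 28; x_{16} = 25; x_{17} = 17; x_{18} = 18; x_{19} = 17; x_{20} = 19; x_{21} = 19; x_{22} = 27; x_{23} = 14; x_{24} = 20; x_{25} = 9; x_{26} = 11; x_{27} = 0; x_{28} = 15; x_{29} = 1.
The sequence repeats with period 28.
(286 - 0) mod 28 = 6, so x_{286} = x_6 = 10.

10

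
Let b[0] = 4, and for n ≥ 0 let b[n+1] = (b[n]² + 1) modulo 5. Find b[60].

Listing terms: b[0] = 4, b[1] = 2, b[2] = 0, b[3] = 1, b[4] = 2.
Since b[4] = b[1] = 2, the sequence is eventually periodic: after a pre-period of length 1 it cycles with period 3.
For n ≥ 1, b[n] depends only on (n - 1) mod 3. (60 - 1) mod 3 = 2, so b[60] = b[3] = 1.

1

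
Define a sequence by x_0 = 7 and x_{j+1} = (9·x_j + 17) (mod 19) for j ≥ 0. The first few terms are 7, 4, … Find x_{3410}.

x_0 = 7, x_1 = 4, x_2 = 15, x_3 = 0, x_4 = 17, x_5 = 18, x_6 = 8, x_7 = 13, x_8 = 1, x_9 = 7.
The sequence repeats with period 9.
So x_{3410} = x_{0 + ((3410-0) mod 9)} = x_8 = 1.

1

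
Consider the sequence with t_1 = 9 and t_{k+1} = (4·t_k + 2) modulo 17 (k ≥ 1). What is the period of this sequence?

Computing terms: t_1 = 9,  t_2 = 4,  t_3 = 1,  t_4 = 6,  t_5 = 9.
The sequence repeats with period 4.

4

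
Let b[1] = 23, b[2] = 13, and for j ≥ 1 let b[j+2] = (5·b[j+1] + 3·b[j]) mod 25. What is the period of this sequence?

b[1] = 23; b[2] = 13; b[3] = 9; b[4] = 9; b[5] = 22; b[6] = 12; b[7] = 1; b[8] = 16; b[9] = 8; b[10] = 13; b[11] = 14; b[12] = 9; b[13] = 12; b[14] = 12; b[15] = 21; b[16] = 16; b[17] = 18; b[18] = 13; b[19] = 19; b[20] = 9; b[21] = 2; b[22] = 12; b[23] = 16; b[24] = 16; b[25] = 3; b[26] = 13; b[27] = 24; b[28] = 9; b[29] = 17; b[30] = 12; b[31] = 11; b[32] = 16; b[33] = 13; b[34] = 13; b[35] = 4; b[36] = 9; b[37] = 7; b[38] = 12; b[39] = 6; b[40] = 16; b[41] = 23; b[42] = 13.
Since (b[41], b[42]) = (b[1], b[2]) = (23, 13) (two consecutive terms determine the rest), the sequence is periodic with period 40.

40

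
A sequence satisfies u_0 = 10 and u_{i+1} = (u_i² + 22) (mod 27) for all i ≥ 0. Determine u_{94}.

23

We have u_0 = 10,  u_1 = 14,  u_2 = 2,  u_3 = 26,  u_4 = 23,  u_5 = 11,  u_6 = 8,  u_7 = 5,  u_8 = 20,  u_9 = 17,  u_{10} = 14.
Since u_{10} = u_1 = 14, the sequence is eventually periodic: after a pre-period of length 1 it cycles with period 9.
For i ≥ 1, u_i depends only on (i - 1) mod 9. (94 - 1) mod 9 = 3, so u_{94} = u_4 = 23.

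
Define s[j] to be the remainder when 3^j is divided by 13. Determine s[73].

3

We have s[1] = 3, s[2] = 9, s[3] = 1, s[4] = 3.
Since s[4] = s[1] = 3, the sequence is periodic with period 3.
So s[73] = s[1 + ((73-1) mod 3)] = s[1] = 3.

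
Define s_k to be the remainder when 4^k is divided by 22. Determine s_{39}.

Listing terms: s_1 = 4, s_2 = 16, s_3 = 20, s_4 = 14, s_5 = 12, s_6 = 4.
Since s_6 = s_1 = 4, the sequence is periodic with period 5.
(39 - 1) mod 5 = 3, so s_{39} = s_4 = 14.

14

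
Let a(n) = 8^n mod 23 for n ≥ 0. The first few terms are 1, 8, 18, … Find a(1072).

16

Computing terms: a(0) = 1,  a(1) = 8,  a(2) = 18,  a(3) = 6,  a(4) = 2,  a(5) = 16,  a(6) = 13,  a(7) = 12,  a(8) = 4,  a(9) = 9,  a(10) = 3,  a(11) = 1.
Since a(11) = a(0) = 1, the sequence is periodic with period 11.
(1072 - 0) mod 11 = 5, so a(1072) = a(5) = 16.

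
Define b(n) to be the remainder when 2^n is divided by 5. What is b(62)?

Listing terms: b(1) = 2, b(2) = 4, b(3) = 3, b(4) = 1, b(5) = 2.
Since b(5) = b(1) = 2, the sequence is periodic with period 4.
(62 - 1) mod 4 = 1, so b(62) = b(2) = 4.

4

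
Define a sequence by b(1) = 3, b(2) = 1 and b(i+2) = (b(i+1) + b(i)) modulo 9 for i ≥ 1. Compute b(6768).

7

Listing terms: b(1) = 3,  b(2) = 1,  b(3) = 4,  b(4) = 5,  b(5) = 0,  b(6) = 5,  b(7) = 5,  b(8) = 1,  b(9) = 6,  b(10) = 7,  b(11) = 4,  b(12) = 2,  b(13) = 6,  b(14) = 8,  b(15) = 5,  b(16) = 4,  b(17) = 0,  b(18) = 4,  b(19) = 4,  b(20) = 8,  b(21) = 3,  b(22) = 2,  b(23) = 5,  b(24) = 7,  b(25) = 3,  b(26) = 1.
Since (b(25), b(26)) = (b(1), b(2)) = (3, 1) (two consecutive terms determine the rest), the sequence is periodic with period 24.
So b(6768) = b(1 + ((6768-1) mod 24)) = b(24) = 7.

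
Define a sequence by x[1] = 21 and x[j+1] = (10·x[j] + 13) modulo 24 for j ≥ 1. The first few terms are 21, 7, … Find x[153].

x[1] = 21,  x[2] = 7,  x[3] = 11,  x[4] = 3,  x[5] = 19,  x[6] = 11.
Since x[6] = x[3] = 11, the sequence is eventually periodic: after a pre-period of length 2 it cycles with period 3.
For j ≥ 3, x[j] depends only on (j - 3) mod 3. (153 - 3) mod 3 = 0, so x[153] = x[3] = 11.

11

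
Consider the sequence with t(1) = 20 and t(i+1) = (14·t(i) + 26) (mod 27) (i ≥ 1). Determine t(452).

9

Computing terms: t(1) = 20,  t(2) = 9,  t(3) = 17,  t(4) = 21,  t(5) = 23,  t(6) = 24,  t(7) = 11,  t(8) = 18,  t(9) = 8,  t(10) = 3,  t(11) = 14,  t(12) = 6,  t(13) = 2,  t(14) = 0,  t(15) = 26,  t(16) = 12,  t(17) = 5,  t(18) = 15,  t(19) = 20.
Since t(19) = t(1) = 20, the sequence is periodic with period 18.
(452 - 1) mod 18 = 1, so t(452) = t(2) = 9.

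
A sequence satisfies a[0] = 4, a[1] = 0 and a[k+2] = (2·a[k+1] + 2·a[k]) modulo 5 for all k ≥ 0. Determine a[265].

0

a[0] = 4; a[1] = 0; a[2] = 3; a[3] = 1; a[4] = 3; a[5] = 3; a[6] = 2; a[7] = 0; a[8] = 4; a[9] = 3; a[10] = 4; a[11] = 4; a[12] = 1; a[13] = 0; a[14] = 2; a[15] = 4; a[16] = 2; a[17] = 2; a[18] = 3; a[19] = 0; a[20] = 1; a[21] = 2; a[22] = 1; a[23] = 1; a[24] = 4; a[25] = 0.
The sequence repeats with period 24.
(265 - 0) mod 24 = 1, so a[265] = a[1] = 0.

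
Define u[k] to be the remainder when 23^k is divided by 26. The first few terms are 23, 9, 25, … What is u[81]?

Computing terms: u[1] = 23; u[2] = 9; u[3] = 25; u[4] = 3; u[5] = 17; u[6] = 1; u[7] = 23.
Since u[7] = u[1] = 23, the sequence is periodic with period 6.
(81 - 1) mod 6 = 2, so u[81] = u[3] = 25.

25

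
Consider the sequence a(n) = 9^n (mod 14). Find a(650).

11

Listing terms: a(0) = 1,  a(1) = 9,  a(2) = 11,  a(3) = 1.
Since a(3) = a(0) = 1, the sequence is periodic with period 3.
So a(650) = a(0 + ((650-0) mod 3)) = a(2) = 11.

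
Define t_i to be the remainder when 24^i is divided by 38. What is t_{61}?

16

We have t_1 = 24, t_2 = 6, t_3 = 30, t_4 = 36, t_5 = 28, t_6 = 26, t_7 = 16, t_8 = 4, t_9 = 20, t_{10} = 24.
The sequence repeats with period 9.
(61 - 1) mod 9 = 6, so t_{61} = t_7 = 16.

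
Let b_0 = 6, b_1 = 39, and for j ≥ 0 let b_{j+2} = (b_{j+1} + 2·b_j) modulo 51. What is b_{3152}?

Listing terms: b_0 = 6,  b_1 = 39,  b_2 = 0,  b_3 = 27,  b_4 = 27,  b_5 = 30,  b_6 = 33,  b_7 = 42,  b_8 = 6,  b_9 = 39.
The sequence repeats with period 8.
So b_{3152} = b_{0 + ((3152-0) mod 8)} = b_0 = 6.

6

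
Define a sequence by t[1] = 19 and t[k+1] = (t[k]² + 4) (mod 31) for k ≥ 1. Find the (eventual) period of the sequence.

3

Listing terms: t[1] = 19; t[2] = 24; t[3] = 22; t[4] = 23; t[5] = 6; t[6] = 9; t[7] = 23.
Since t[7] = t[4] = 23, the sequence is eventually periodic: after a pre-period of length 3 it cycles with period 3.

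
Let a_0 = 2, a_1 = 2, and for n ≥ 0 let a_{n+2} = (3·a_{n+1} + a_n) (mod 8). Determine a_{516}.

Computing terms: a_0 = 2; a_1 = 2; a_2 = 0; a_3 = 2; a_4 = 6; a_5 = 4; a_6 = 2; a_7 = 2.
Since (a_6, a_7) = (a_0, a_1) = (2, 2) (two consecutive terms determine the rest), the sequence is periodic with period 6.
(516 - 0) mod 6 = 0, so a_{516} = a_0 = 2.

2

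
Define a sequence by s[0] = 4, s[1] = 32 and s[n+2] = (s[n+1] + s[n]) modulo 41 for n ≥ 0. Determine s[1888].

Computing terms: s[0] = 4, s[1] = 32, s[2] = 36, s[3] = 27, s[4] = 22, s[5] = 8, s[6] = 30, s[7] = 38, s[8] = 27, s[9] = 24, s[10] = 10, s[11] = 34, s[12] = 3, s[13] = 37, s[14] = 40, s[15] = 36, s[16] = 35, s[17] = 30, s[18] = 24, s[19] = 13, s[20] = 37, s[21] = 9, s[22] = 5, s[23] = 14, s[24] = 19, s[25] = 33, s[26] = 11, s[27] = 3, s[28] = 14, s[29] = 17, s[30] = 31, s[31] = 7, s[32] = 38, s[33] = 4, s[34] = 1, s[35] = 5, s[36] = 6, s[37] = 11, s[38] = 17, s[39] = 28, s[40] = 4, s[41] = 32.
Since (s[40], s[41]) = (s[0], s[1]) = (4, 32) (two consecutive terms determine the rest), the sequence is periodic with period 40.
So s[1888] = s[0 + ((1888-0) mod 40)] = s[8] = 27.

27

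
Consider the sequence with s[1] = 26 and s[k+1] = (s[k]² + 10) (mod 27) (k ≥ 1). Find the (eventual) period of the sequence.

We have s[1] = 26,  s[2] = 11,  s[3] = 23,  s[4] = 26.
The sequence repeats with period 3.

3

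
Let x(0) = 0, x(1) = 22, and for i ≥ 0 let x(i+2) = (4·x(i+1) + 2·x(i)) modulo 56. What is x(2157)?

We have x(0) = 0,  x(1) = 22,  x(2) = 32,  x(3) = 4,  x(4) = 24,  x(5) = 48,  x(6) = 16,  x(7) = 48,  x(8) = 0,  x(9) = 40,  x(10) = 48,  x(11) = 48,  x(12) = 8,  x(13) = 16,  x(14) = 24,  x(15) = 16,  x(16) = 0,  x(17) = 32,  x(18) = 16,  x(19) = 16,  x(20) = 40,  x(21) = 24,  x(22) = 8,  x(23) = 24,  x(24) = 0,  x(25) = 48,  x(26) = 24,  x(27) = 24,  x(28) = 32,  x(29) = 8,  x(30) = 40,  x(31) = 8,  x(32) = 0,  x(33) = 16,  x(34) = 8,  x(35) = 8,  x(36) = 48,  x(37) = 40,  x(38) = 32,  x(39) = 40,  x(40) = 0,  x(41) = 24,  x(42) = 40,  x(43) = 40,  x(44) = 16,  x(45) = 32,  x(46) = 48,  x(47) = 32,  x(48) = 0,  x(49) = 8,  x(50) = 32,  x(51) = 32,  x(52) = 24,  x(53) = 48.
Since (x(52), x(53)) = (x(4), x(5)) = (24, 48) (two consecutive terms determine the rest), the sequence is eventually periodic: after a pre-period of length 4 it cycles with period 48.
For i ≥ 4, x(i) depends only on (i - 4) mod 48. (2157 - 4) mod 48 = 41, so x(2157) = x(45) = 32.

32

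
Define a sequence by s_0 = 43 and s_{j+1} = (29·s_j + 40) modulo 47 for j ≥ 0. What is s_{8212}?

6

s_0 = 43; s_1 = 18; s_2 = 45; s_3 = 29; s_4 = 35; s_5 = 21; s_6 = 38; s_7 = 14; s_8 = 23; s_9 = 2; s_{10} = 4; s_{11} = 15; s_{12} = 5; s_{13} = 44; s_{14} = 0; s_{15} = 40; s_{16} = 25; s_{17} = 13; s_{18} = 41; s_{19} = 7; s_{20} = 8; s_{21} = 37; s_{22} = 32; s_{23} = 28; s_{24} = 6; s_{25} = 26; s_{26} = 42; s_{27} = 36; s_{28} = 3; s_{29} = 33; s_{30} = 10; s_{31} = 1; s_{32} = 22; s_{33} = 20; s_{34} = 9; s_{35} = 19; s_{36} = 27; s_{37} = 24; s_{38} = 31; s_{39} = 46; s_{40} = 11; s_{41} = 30; s_{42} = 17; s_{43} = 16; s_{44} = 34; s_{45} = 39; s_{46} = 43.
The sequence repeats with period 46.
(8212 - 0) mod 46 = 24, so s_{8212} = s_{24} = 6.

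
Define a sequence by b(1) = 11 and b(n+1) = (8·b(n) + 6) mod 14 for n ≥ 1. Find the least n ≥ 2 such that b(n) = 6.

b(1) = 11, b(2) = 10, b(3) = 2, b(4) = 8, b(5) = 0, b(6) = 6, b(7) = 12, b(8) = 4, b(9) = 10.
Since b(9) = b(2) = 10, the sequence is eventually periodic: after a pre-period of length 1 it cycles with period 7.
The value 6 first appears (with n ≥ 2) at b(6).

6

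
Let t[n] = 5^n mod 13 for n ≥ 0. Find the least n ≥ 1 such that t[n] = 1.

t[0] = 1, t[1] = 5, t[2] = 12, t[3] = 8, t[4] = 1.
Since t[4] = t[0] = 1, the sequence is periodic with period 4.
The value 1 next appears (with n ≥ 1) at t[4].

4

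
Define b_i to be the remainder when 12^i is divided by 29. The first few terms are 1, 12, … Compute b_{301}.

We have b_0 = 1; b_1 = 12; b_2 = 28; b_3 = 17; b_4 = 1.
Since b_4 = b_0 = 1, the sequence is periodic with period 4.
So b_{301} = b_{0 + ((301-0) mod 4)} = b_1 = 12.

12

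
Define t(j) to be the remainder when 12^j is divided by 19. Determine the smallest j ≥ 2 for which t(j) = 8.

We have t(1) = 12,  t(2) = 11,  t(3) = 18,  t(4) = 7,  t(5) = 8,  t(6) = 1,  t(7) = 12.
Since t(7) = t(1) = 12, the sequence is periodic with period 6.
The value 8 first appears (with j ≥ 2) at t(5).

5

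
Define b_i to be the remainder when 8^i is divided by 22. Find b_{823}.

6

We have b_1 = 8, b_2 = 20, b_3 = 6, b_4 = 4, b_5 = 10, b_6 = 14, b_7 = 2, b_8 = 16, b_9 = 18, b_{10} = 12, b_{11} = 8.
Since b_{11} = b_1 = 8, the sequence is periodic with period 10.
(823 - 1) mod 10 = 2, so b_{823} = b_3 = 6.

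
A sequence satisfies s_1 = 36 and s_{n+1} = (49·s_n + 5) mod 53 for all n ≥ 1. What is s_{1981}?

s_1 = 36,  s_2 = 20,  s_3 = 31,  s_4 = 40,  s_5 = 4,  s_6 = 42,  s_7 = 49,  s_8 = 21,  s_9 = 27,  s_{10} = 3,  s_{11} = 46,  s_{12} = 33,  s_{13} = 32,  s_{14} = 36.
The sequence repeats with period 13.
(1981 - 1) mod 13 = 4, so s_{1981} = s_5 = 4.

4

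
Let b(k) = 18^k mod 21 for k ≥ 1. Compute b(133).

Computing terms: b(1) = 18,  b(2) = 9,  b(3) = 15,  b(4) = 18.
Since b(4) = b(1) = 18, the sequence is periodic with period 3.
So b(133) = b(1 + ((133-1) mod 3)) = b(1) = 18.

18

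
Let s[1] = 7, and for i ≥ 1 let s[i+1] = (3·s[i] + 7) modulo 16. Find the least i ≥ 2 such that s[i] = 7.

9

s[1] = 7, s[2] = 12, s[3] = 11, s[4] = 8, s[5] = 15, s[6] = 4, s[7] = 3, s[8] = 0, s[9] = 7.
Since s[9] = s[1] = 7, the sequence is periodic with period 8.
The value 7 next appears (with i ≥ 2) at s[9].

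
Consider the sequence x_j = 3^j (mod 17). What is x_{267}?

7

Listing terms: x_0 = 1, x_1 = 3, x_2 = 9, x_3 = 10, x_4 = 13, x_5 = 5, x_6 = 15, x_7 = 11, x_8 = 16, x_9 = 14, x_{10} = 8, x_{11} = 7, x_{12} = 4, x_{13} = 12, x_{14} = 2, x_{15} = 6, x_{16} = 1.
The sequence repeats with period 16.
So x_{267} = x_{0 + ((267-0) mod 16)} = x_{11} = 7.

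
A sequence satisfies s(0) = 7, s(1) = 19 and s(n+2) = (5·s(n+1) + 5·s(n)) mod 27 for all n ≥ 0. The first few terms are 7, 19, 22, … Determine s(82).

19

Listing terms: s(0) = 7,  s(1) = 19,  s(2) = 22,  s(3) = 16,  s(4) = 1,  s(5) = 4,  s(6) = 25,  s(7) = 10,  s(8) = 13,  s(9) = 7,  s(10) = 19.
The sequence repeats with period 9.
(82 - 0) mod 9 = 1, so s(82) = s(1) = 19.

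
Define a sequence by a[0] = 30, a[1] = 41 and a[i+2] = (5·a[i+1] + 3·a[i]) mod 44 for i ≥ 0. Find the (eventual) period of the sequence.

30

We have a[0] = 30,  a[1] = 41,  a[2] = 31,  a[3] = 14,  a[4] = 31,  a[5] = 21,  a[6] = 22,  a[7] = 41,  a[8] = 7,  a[9] = 26,  a[10] = 19,  a[11] = 41,  a[12] = 42,  a[13] = 25,  a[14] = 31,  a[15] = 10,  a[16] = 11,  a[17] = 41,  a[18] = 18,  a[19] = 37,  a[20] = 19,  a[21] = 30,  a[22] = 31,  a[23] = 25,  a[24] = 42,  a[25] = 21,  a[26] = 11,  a[27] = 30,  a[28] = 7,  a[29] = 37,  a[30] = 30,  a[31] = 41.
Since (a[30], a[31]) = (a[0], a[1]) = (30, 41) (two consecutive terms determine the rest), the sequence is periodic with period 30.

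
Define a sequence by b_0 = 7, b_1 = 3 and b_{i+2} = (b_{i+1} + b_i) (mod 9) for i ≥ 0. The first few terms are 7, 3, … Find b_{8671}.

Computing terms: b_0 = 7,  b_1 = 3,  b_2 = 1,  b_3 = 4,  b_4 = 5,  b_5 = 0,  b_6 = 5,  b_7 = 5,  b_8 = 1,  b_9 = 6,  b_{10} = 7,  b_{11} = 4,  b_{12} = 2,  b_{13} = 6,  b_{14} = 8,  b_{15} = 5,  b_{16} = 4,  b_{17} = 0,  b_{18} = 4,  b_{19} = 4,  b_{20} = 8,  b_{21} = 3,  b_{22} = 2,  b_{23} = 5,  b_{24} = 7,  b_{25} = 3.
The sequence repeats with period 24.
(8671 - 0) mod 24 = 7, so b_{8671} = b_7 = 5.

5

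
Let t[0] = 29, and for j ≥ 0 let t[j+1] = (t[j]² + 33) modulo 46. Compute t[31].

18

Computing terms: t[0] = 29,  t[1] = 0,  t[2] = 33,  t[3] = 18,  t[4] = 35,  t[5] = 16,  t[6] = 13,  t[7] = 18.
Since t[7] = t[3] = 18, the sequence is eventually periodic: after a pre-period of length 3 it cycles with period 4.
For j ≥ 3, t[j] depends only on (j - 3) mod 4. (31 - 3) mod 4 = 0, so t[31] = t[3] = 18.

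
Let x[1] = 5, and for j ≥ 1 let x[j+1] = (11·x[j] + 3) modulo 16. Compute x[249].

x[1] = 5, x[2] = 10, x[3] = 1, x[4] = 14, x[5] = 13, x[6] = 2, x[7] = 9, x[8] = 6, x[9] = 5.
The sequence repeats with period 8.
So x[249] = x[1 + ((249-1) mod 8)] = x[1] = 5.

5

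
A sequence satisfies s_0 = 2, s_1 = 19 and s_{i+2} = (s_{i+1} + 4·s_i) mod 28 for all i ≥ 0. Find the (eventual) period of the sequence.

Listing terms: s_0 = 2; s_1 = 19; s_2 = 27; s_3 = 19; s_4 = 15; s_5 = 7; s_6 = 11; s_7 = 11; s_8 = 27; s_9 = 15; s_{10} = 11; s_{11} = 15; s_{12} = 3; s_{13} = 7; s_{14} = 19; s_{15} = 19; s_{16} = 11; s_{17} = 3; s_{18} = 19; s_{19} = 3; s_{20} = 23; s_{21} = 7; s_{22} = 15; s_{23} = 15; s_{24} = 19; s_{25} = 23; s_{26} = 15; s_{27} = 23; s_{28} = 27; s_{29} = 7; s_{30} = 3; s_{31} = 3; s_{32} = 15; s_{33} = 27; s_{34} = 3; s_{35} = 27; s_{36} = 11; s_{37} = 7; s_{38} = 23; s_{39} = 23; s_{40} = 3; s_{41} = 11; s_{42} = 23; s_{43} = 11; s_{44} = 19; s_{45} = 7; s_{46} = 27; s_{47} = 27; s_{48} = 23; s_{49} = 19; s_{50} = 27.
Since (s_{49}, s_{50}) = (s_1, s_2) = (19, 27) (two consecutive terms determine the rest), the sequence is eventually periodic: after a pre-period of length 1 it cycles with period 48.

48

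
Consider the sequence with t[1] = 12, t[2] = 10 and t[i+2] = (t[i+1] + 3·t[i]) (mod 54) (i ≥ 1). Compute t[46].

We have t[1] = 12; t[2] = 10; t[3] = 46; t[4] = 22; t[5] = 52; t[6] = 10; t[7] = 4; t[8] = 34; t[9] = 46; t[10] = 40; t[11] = 16; t[12] = 28; t[13] = 22; t[14] = 52.
Since (t[13], t[14]) = (t[4], t[5]) = (22, 52) (two consecutive terms determine the rest), the sequence is eventually periodic: after a pre-period of length 3 it cycles with period 9.
For i ≥ 4, t[i] depends only on (i - 4) mod 9. (46 - 4) mod 9 = 6, so t[46] = t[10] = 40.

40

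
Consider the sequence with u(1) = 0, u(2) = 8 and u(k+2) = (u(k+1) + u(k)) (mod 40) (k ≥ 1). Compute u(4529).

8

Listing terms: u(1) = 0; u(2) = 8; u(3) = 8; u(4) = 16; u(5) = 24; u(6) = 0; u(7) = 24; u(8) = 24; u(9) = 8; u(10) = 32; u(11) = 0; u(12) = 32; u(13) = 32; u(14) = 24; u(15) = 16; u(16) = 0; u(17) = 16; u(18) = 16; u(19) = 32; u(20) = 8; u(21) = 0; u(22) = 8.
Since (u(21), u(22)) = (u(1), u(2)) = (0, 8) (two consecutive terms determine the rest), the sequence is periodic with period 20.
So u(4529) = u(1 + ((4529-1) mod 20)) = u(9) = 8.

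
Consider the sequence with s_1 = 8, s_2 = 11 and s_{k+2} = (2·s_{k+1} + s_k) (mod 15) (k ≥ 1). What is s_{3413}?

s_1 = 8; s_2 = 11; s_3 = 0; s_4 = 11; s_5 = 7; s_6 = 10; s_7 = 12; s_8 = 4; s_9 = 5; s_{10} = 14; s_{11} = 3; s_{12} = 5; s_{13} = 13; s_{14} = 1; s_{15} = 0; s_{16} = 1; s_{17} = 2; s_{18} = 5; s_{19} = 12; s_{20} = 14; s_{21} = 10; s_{22} = 4; s_{23} = 3; s_{24} = 10; s_{25} = 8; s_{26} = 11.
Since (s_{25}, s_{26}) = (s_1, s_2) = (8, 11) (two consecutive terms determine the rest), the sequence is periodic with period 24.
(3413 - 1) mod 24 = 4, so s_{3413} = s_5 = 7.

7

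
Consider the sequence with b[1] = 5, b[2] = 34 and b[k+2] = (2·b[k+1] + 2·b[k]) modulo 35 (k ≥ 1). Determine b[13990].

23

Computing terms: b[1] = 5, b[2] = 34, b[3] = 8, b[4] = 14, b[5] = 9, b[6] = 11, b[7] = 5, b[8] = 32, b[9] = 4, b[10] = 2, b[11] = 12, b[12] = 28, b[13] = 10, b[14] = 6, b[15] = 32, b[16] = 6, b[17] = 6, b[18] = 24, b[19] = 25, b[20] = 28, b[21] = 1, b[22] = 23, b[23] = 13, b[24] = 2, b[25] = 30, b[26] = 29, b[27] = 13, b[28] = 14, b[29] = 19, b[30] = 31, b[31] = 30, b[32] = 17, b[33] = 24, b[34] = 12, b[35] = 2, b[36] = 28, b[37] = 25, b[38] = 1, b[39] = 17, b[40] = 1, b[41] = 1, b[42] = 4, b[43] = 10, b[44] = 28, b[45] = 6, b[46] = 33, b[47] = 8, b[48] = 12, b[49] = 5, b[50] = 34.
The sequence repeats with period 48.
So b[13990] = b[1 + ((13990-1) mod 48)] = b[22] = 23.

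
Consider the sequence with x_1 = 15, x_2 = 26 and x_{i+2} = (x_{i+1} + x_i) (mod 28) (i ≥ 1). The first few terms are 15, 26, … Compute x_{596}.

18

x_1 = 15,  x_2 = 26,  x_3 = 13,  x_4 = 11,  x_5 = 24,  x_6 = 7,  x_7 = 3,  x_8 = 10,  x_9 = 13,  x_{10} = 23,  x_{11} = 8,  x_{12} = 3,  x_{13} = 11,  x_{14} = 14,  x_{15} = 25,  x_{16} = 11,  x_{17} = 8,  x_{18} = 19,  x_{19} = 27,  x_{20} = 18,  x_{21} = 17,  x_{22} = 7,  x_{23} = 24,  x_{24} = 3,  x_{25} = 27,  x_{26} = 2,  x_{27} = 1,  x_{28} = 3,  x_{29} = 4,  x_{30} = 7,  x_{31} = 11,  x_{32} = 18,  x_{33} = 1,  x_{34} = 19,  x_{35} = 20,  x_{36} = 11,  x_{37} = 3,  x_{38} = 14,  x_{39} = 17,  x_{40} = 3,  x_{41} = 20,  x_{42} = 23,  x_{43} = 15,  x_{44} = 10,  x_{45} = 25,  x_{46} = 7,  x_{47} = 4,  x_{48} = 11,  x_{49} = 15,  x_{50} = 26.
The sequence repeats with period 48.
(596 - 1) mod 48 = 19, so x_{596} = x_{20} = 18.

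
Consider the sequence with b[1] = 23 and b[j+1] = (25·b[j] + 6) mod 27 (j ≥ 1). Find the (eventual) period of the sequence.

We have b[1] = 23, b[2] = 14, b[3] = 5, b[4] = 23.
The sequence repeats with period 3.

3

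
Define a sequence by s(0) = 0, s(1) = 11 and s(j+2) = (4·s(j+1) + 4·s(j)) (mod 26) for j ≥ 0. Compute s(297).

Listing terms: s(0) = 0, s(1) = 11, s(2) = 18, s(3) = 12, s(4) = 16, s(5) = 8, s(6) = 18, s(7) = 0, s(8) = 20, s(9) = 2, s(10) = 10, s(11) = 22, s(12) = 24, s(13) = 2, s(14) = 0, s(15) = 8, s(16) = 6, s(17) = 4, s(18) = 14, s(19) = 20, s(20) = 6, s(21) = 0, s(22) = 24, s(23) = 18, s(24) = 12.
Since (s(23), s(24)) = (s(2), s(3)) = (18, 12) (two consecutive terms determine the rest), the sequence is eventually periodic: after a pre-period of length 2 it cycles with period 21.
For j ≥ 2, s(j) depends only on (j - 2) mod 21. (297 - 2) mod 21 = 1, so s(297) = s(3) = 12.

12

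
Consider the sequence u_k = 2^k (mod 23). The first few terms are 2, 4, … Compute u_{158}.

Listing terms: u_1 = 2; u_2 = 4; u_3 = 8; u_4 = 16; u_5 = 9; u_6 = 18; u_7 = 13; u_8 = 3; u_9 = 6; u_{10} = 12; u_{11} = 1; u_{12} = 2.
Since u_{12} = u_1 = 2, the sequence is periodic with period 11.
So u_{158} = u_{1 + ((158-1) mod 11)} = u_4 = 16.

16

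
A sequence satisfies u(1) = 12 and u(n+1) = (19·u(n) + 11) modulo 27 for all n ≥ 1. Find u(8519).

20

Computing terms: u(1) = 12, u(2) = 23, u(3) = 16, u(4) = 18, u(5) = 2, u(6) = 22, u(7) = 24, u(8) = 8, u(9) = 1, u(10) = 3, u(11) = 14, u(12) = 7, u(13) = 9, u(14) = 20, u(15) = 13, u(16) = 15, u(17) = 26, u(18) = 19, u(19) = 21, u(20) = 5, u(21) = 25, u(22) = 0, u(23) = 11, u(24) = 4, u(25) = 6, u(26) = 17, u(27) = 10, u(28) = 12.
The sequence repeats with period 27.
(8519 - 1) mod 27 = 13, so u(8519) = u(14) = 20.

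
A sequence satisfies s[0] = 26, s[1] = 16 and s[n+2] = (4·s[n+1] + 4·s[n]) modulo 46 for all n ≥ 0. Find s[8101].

Listing terms: s[0] = 26, s[1] = 16, s[2] = 30, s[3] = 0, s[4] = 28, s[5] = 20, s[6] = 8, s[7] = 20, s[8] = 20, s[9] = 22, s[10] = 30, s[11] = 24, s[12] = 32, s[13] = 40, s[14] = 12, s[15] = 24, s[16] = 6, s[17] = 28, s[18] = 44, s[19] = 12, s[20] = 40, s[21] = 24, s[22] = 26, s[23] = 16.
Since (s[22], s[23]) = (s[0], s[1]) = (26, 16) (two consecutive terms determine the rest), the sequence is periodic with period 22.
(8101 - 0) mod 22 = 5, so s[8101] = s[5] = 20.

20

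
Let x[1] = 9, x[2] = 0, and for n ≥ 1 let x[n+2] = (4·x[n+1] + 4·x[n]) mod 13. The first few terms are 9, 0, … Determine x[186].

9

Listing terms: x[1] = 9,  x[2] = 0,  x[3] = 10,  x[4] = 1,  x[5] = 5,  x[6] = 11,  x[7] = 12,  x[8] = 1,  x[9] = 0,  x[10] = 4,  x[11] = 3,  x[12] = 2,  x[13] = 7,  x[14] = 10,  x[15] = 3,  x[16] = 0,  x[17] = 12,  x[18] = 9,  x[19] = 6,  x[20] = 8,  x[21] = 4,  x[22] = 9,  x[23] = 0.
The sequence repeats with period 21.
So x[186] = x[1 + ((186-1) mod 21)] = x[18] = 9.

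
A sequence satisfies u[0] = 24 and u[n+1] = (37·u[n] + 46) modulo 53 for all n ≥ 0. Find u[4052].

We have u[0] = 24,  u[1] = 33,  u[2] = 48,  u[3] = 20,  u[4] = 44,  u[5] = 31,  u[6] = 27,  u[7] = 38,  u[8] = 21,  u[9] = 28,  u[10] = 22,  u[11] = 12,  u[12] = 13,  u[13] = 50,  u[14] = 41,  u[15] = 26,  u[16] = 1,  u[17] = 30,  u[18] = 43,  u[19] = 47,  u[20] = 36,  u[21] = 0,  u[22] = 46,  u[23] = 52,  u[24] = 9,  u[25] = 8,  u[26] = 24.
The sequence repeats with period 26.
(4052 - 0) mod 26 = 22, so u[4052] = u[22] = 46.

46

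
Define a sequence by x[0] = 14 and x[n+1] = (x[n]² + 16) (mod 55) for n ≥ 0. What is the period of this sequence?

3

Computing terms: x[0] = 14,  x[1] = 47,  x[2] = 25,  x[3] = 36,  x[4] = 47.
Since x[4] = x[1] = 47, the sequence is eventually periodic: after a pre-period of length 1 it cycles with period 3.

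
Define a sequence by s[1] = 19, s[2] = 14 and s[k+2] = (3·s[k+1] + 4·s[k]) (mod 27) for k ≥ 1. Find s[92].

14

Computing terms: s[1] = 19; s[2] = 14; s[3] = 10; s[4] = 5; s[5] = 1; s[6] = 23; s[7] = 19; s[8] = 14.
Since (s[7], s[8]) = (s[1], s[2]) = (19, 14) (two consecutive terms determine the rest), the sequence is periodic with period 6.
So s[92] = s[1 + ((92-1) mod 6)] = s[2] = 14.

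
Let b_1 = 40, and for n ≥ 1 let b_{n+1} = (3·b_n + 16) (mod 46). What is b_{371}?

We have b_1 = 40, b_2 = 44, b_3 = 10, b_4 = 0, b_5 = 16, b_6 = 18, b_7 = 24, b_8 = 42, b_9 = 4, b_{10} = 28, b_{11} = 8, b_{12} = 40.
The sequence repeats with period 11.
So b_{371} = b_{1 + ((371-1) mod 11)} = b_8 = 42.

42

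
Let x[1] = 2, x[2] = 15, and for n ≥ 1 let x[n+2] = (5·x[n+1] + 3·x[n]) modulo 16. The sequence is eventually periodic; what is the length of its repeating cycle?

We have x[1] = 2, x[2] = 15, x[3] = 1, x[4] = 2, x[5] = 13, x[6] = 7, x[7] = 10, x[8] = 7, x[9] = 1, x[10] = 10, x[11] = 5, x[12] = 7, x[13] = 2, x[14] = 15.
Since (x[13], x[14]) = (x[1], x[2]) = (2, 15) (two consecutive terms determine the rest), the sequence is periodic with period 12.

12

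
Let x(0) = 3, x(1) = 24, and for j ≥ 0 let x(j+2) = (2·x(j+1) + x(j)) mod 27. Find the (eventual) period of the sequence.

x(0) = 3,  x(1) = 24,  x(2) = 24,  x(3) = 18,  x(4) = 6,  x(5) = 3,  x(6) = 12,  x(7) = 0,  x(8) = 12,  x(9) = 24,  x(10) = 6,  x(11) = 9,  x(12) = 24,  x(13) = 3,  x(14) = 3,  x(15) = 9,  x(16) = 21,  x(17) = 24,  x(18) = 15,  x(19) = 0,  x(20) = 15,  x(21) = 3,  x(22) = 21,  x(23) = 18,  x(24) = 3,  x(25) = 24.
The sequence repeats with period 24.

24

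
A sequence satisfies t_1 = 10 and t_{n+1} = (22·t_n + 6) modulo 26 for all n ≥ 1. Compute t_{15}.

t_1 = 10; t_2 = 18; t_3 = 12; t_4 = 10.
The sequence repeats with period 3.
So t_{15} = t_{1 + ((15-1) mod 3)} = t_3 = 12.

12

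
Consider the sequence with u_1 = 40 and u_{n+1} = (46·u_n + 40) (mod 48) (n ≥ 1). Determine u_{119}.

Listing terms: u_1 = 40; u_2 = 8; u_3 = 24; u_4 = 40.
Since u_4 = u_1 = 40, the sequence is periodic with period 3.
So u_{119} = u_{1 + ((119-1) mod 3)} = u_2 = 8.

8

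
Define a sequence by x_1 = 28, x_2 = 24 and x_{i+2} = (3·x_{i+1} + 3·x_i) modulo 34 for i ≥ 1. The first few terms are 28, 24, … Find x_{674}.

Computing terms: x_1 = 28,  x_2 = 24,  x_3 = 20,  x_4 = 30,  x_5 = 14,  x_6 = 30,  x_7 = 30,  x_8 = 10,  x_9 = 18,  x_{10} = 16,  x_{11} = 0,  x_{12} = 14,  x_{13} = 8,  x_{14} = 32,  x_{15} = 18,  x_{16} = 14,  x_{17} = 28,  x_{18} = 24.
The sequence repeats with period 16.
(674 - 1) mod 16 = 1, so x_{674} = x_2 = 24.

24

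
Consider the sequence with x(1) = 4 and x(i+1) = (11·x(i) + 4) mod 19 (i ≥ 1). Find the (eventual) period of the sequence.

3

We have x(1) = 4,  x(2) = 10,  x(3) = 0,  x(4) = 4.
The sequence repeats with period 3.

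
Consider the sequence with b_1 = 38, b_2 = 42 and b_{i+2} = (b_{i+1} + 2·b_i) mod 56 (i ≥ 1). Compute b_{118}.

Computing terms: b_1 = 38; b_2 = 42; b_3 = 6; b_4 = 34; b_5 = 46; b_6 = 2; b_7 = 38; b_8 = 42.
Since (b_7, b_8) = (b_1, b_2) = (38, 42) (two consecutive terms determine the rest), the sequence is periodic with period 6.
So b_{118} = b_{1 + ((118-1) mod 6)} = b_4 = 34.

34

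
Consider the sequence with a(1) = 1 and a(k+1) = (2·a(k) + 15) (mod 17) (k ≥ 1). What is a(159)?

6

Listing terms: a(1) = 1,  a(2) = 0,  a(3) = 15,  a(4) = 11,  a(5) = 3,  a(6) = 4,  a(7) = 6,  a(8) = 10,  a(9) = 1.
The sequence repeats with period 8.
So a(159) = a(1 + ((159-1) mod 8)) = a(7) = 6.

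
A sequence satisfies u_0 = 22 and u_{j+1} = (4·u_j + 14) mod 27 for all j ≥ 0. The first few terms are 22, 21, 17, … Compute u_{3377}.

We have u_0 = 22, u_1 = 21, u_2 = 17, u_3 = 1, u_4 = 18, u_5 = 5, u_6 = 7, u_7 = 15, u_8 = 20, u_9 = 13, u_{10} = 12, u_{11} = 8, u_{12} = 19, u_{13} = 9, u_{14} = 23, u_{15} = 25, u_{16} = 6, u_{17} = 11, u_{18} = 4, u_{19} = 3, u_{20} = 26, u_{21} = 10, u_{22} = 0, u_{23} = 14, u_{24} = 16, u_{25} = 24, u_{26} = 2, u_{27} = 22.
Since u_{27} = u_0 = 22, the sequence is periodic with period 27.
(3377 - 0) mod 27 = 2, so u_{3377} = u_2 = 17.

17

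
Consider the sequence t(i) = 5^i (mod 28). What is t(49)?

Listing terms: t(0) = 1, t(1) = 5, t(2) = 25, t(3) = 13, t(4) = 9, t(5) = 17, t(6) = 1.
Since t(6) = t(0) = 1, the sequence is periodic with period 6.
So t(49) = t(0 + ((49-0) mod 6)) = t(1) = 5.

5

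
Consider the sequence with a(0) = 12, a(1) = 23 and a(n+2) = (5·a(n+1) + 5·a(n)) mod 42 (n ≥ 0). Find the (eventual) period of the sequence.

24

Listing terms: a(0) = 12,  a(1) = 23,  a(2) = 7,  a(3) = 24,  a(4) = 29,  a(5) = 13,  a(6) = 0,  a(7) = 23,  a(8) = 31,  a(9) = 18,  a(10) = 35,  a(11) = 13,  a(12) = 30,  a(13) = 5,  a(14) = 7,  a(15) = 18,  a(16) = 41,  a(17) = 1,  a(18) = 0,  a(19) = 5,  a(20) = 25,  a(21) = 24,  a(22) = 35,  a(23) = 1,  a(24) = 12,  a(25) = 23.
Since (a(24), a(25)) = (a(0), a(1)) = (12, 23) (two consecutive terms determine the rest), the sequence is periodic with period 24.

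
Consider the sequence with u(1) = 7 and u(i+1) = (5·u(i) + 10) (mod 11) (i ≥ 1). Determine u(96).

Listing terms: u(1) = 7, u(2) = 1, u(3) = 4, u(4) = 8, u(5) = 6, u(6) = 7.
Since u(6) = u(1) = 7, the sequence is periodic with period 5.
(96 - 1) mod 5 = 0, so u(96) = u(1) = 7.

7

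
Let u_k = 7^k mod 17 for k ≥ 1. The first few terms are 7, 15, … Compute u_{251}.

We have u_1 = 7, u_2 = 15, u_3 = 3, u_4 = 4, u_5 = 11, u_6 = 9, u_7 = 12, u_8 = 16, u_9 = 10, u_{10} = 2, u_{11} = 14, u_{12} = 13, u_{13} = 6, u_{14} = 8, u_{15} = 5, u_{16} = 1, u_{17} = 7.
The sequence repeats with period 16.
So u_{251} = u_{1 + ((251-1) mod 16)} = u_{11} = 14.

14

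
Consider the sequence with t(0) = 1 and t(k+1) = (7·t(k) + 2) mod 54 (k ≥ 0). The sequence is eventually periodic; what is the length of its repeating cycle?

Computing terms: t(0) = 1,  t(1) = 9,  t(2) = 11,  t(3) = 25,  t(4) = 15,  t(5) = 53,  t(6) = 49,  t(7) = 21,  t(8) = 41,  t(9) = 19,  t(10) = 27,  t(11) = 29,  t(12) = 43,  t(13) = 33,  t(14) = 17,  t(15) = 13,  t(16) = 39,  t(17) = 5,  t(18) = 37,  t(19) = 45,  t(20) = 47,  t(21) = 7,  t(22) = 51,  t(23) = 35,  t(24) = 31,  t(25) = 3,  t(26) = 23,  t(27) = 1.
The sequence repeats with period 27.

27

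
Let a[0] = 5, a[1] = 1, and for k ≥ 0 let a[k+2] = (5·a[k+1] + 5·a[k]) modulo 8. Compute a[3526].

1

We have a[0] = 5, a[1] = 1, a[2] = 6, a[3] = 3, a[4] = 5, a[5] = 0, a[6] = 1, a[7] = 5, a[8] = 6, a[9] = 7, a[10] = 1, a[11] = 0, a[12] = 5, a[13] = 1.
Since (a[12], a[13]) = (a[0], a[1]) = (5, 1) (two consecutive terms determine the rest), the sequence is periodic with period 12.
So a[3526] = a[0 + ((3526-0) mod 12)] = a[10] = 1.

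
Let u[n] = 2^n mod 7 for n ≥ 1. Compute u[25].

2

u[1] = 2, u[2] = 4, u[3] = 1, u[4] = 2.
Since u[4] = u[1] = 2, the sequence is periodic with period 3.
So u[25] = u[1 + ((25-1) mod 3)] = u[1] = 2.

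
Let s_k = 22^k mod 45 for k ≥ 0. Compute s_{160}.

31

Listing terms: s_0 = 1, s_1 = 22, s_2 = 34, s_3 = 28, s_4 = 31, s_5 = 7, s_6 = 19, s_7 = 13, s_8 = 16, s_9 = 37, s_{10} = 4, s_{11} = 43, s_{12} = 1.
The sequence repeats with period 12.
(160 - 0) mod 12 = 4, so s_{160} = s_4 = 31.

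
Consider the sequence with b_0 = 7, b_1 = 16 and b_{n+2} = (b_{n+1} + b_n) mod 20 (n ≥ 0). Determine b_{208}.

2

b_0 = 7,  b_1 = 16,  b_2 = 3,  b_3 = 19,  b_4 = 2,  b_5 = 1,  b_6 = 3,  b_7 = 4,  b_8 = 7,  b_9 = 11,  b_{10} = 18,  b_{11} = 9,  b_{12} = 7,  b_{13} = 16.
Since (b_{12}, b_{13}) = (b_0, b_1) = (7, 16) (two consecutive terms determine the rest), the sequence is periodic with period 12.
So b_{208} = b_{0 + ((208-0) mod 12)} = b_4 = 2.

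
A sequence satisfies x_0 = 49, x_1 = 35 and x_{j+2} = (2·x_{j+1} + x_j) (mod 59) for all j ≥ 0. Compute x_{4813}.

We have x_0 = 49,  x_1 = 35,  x_2 = 1,  x_3 = 37,  x_4 = 16,  x_5 = 10,  x_6 = 36,  x_7 = 23,  x_8 = 23,  x_9 = 10,  x_{10} = 43,  x_{11} = 37,  x_{12} = 58,  x_{13} = 35,  x_{14} = 10,  x_{15} = 55,  x_{16} = 2,  x_{17} = 0,  x_{18} = 2,  x_{19} = 4,  x_{20} = 10,  x_{21} = 24,  x_{22} = 58,  x_{23} = 22,  x_{24} = 43,  x_{25} = 49,  x_{26} = 23,  x_{27} = 36,  x_{28} = 36,  x_{29} = 49,  x_{30} = 16,  x_{31} = 22,  x_{32} = 1,  x_{33} = 24,  x_{34} = 49,  x_{35} = 4,  x_{36} = 57,  x_{37} = 0,  x_{38} = 57,  x_{39} = 55,  x_{40} = 49,  x_{41} = 35.
The sequence repeats with period 40.
So x_{4813} = x_{0 + ((4813-0) mod 40)} = x_{13} = 35.

35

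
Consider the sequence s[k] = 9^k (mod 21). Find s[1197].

Computing terms: s[0] = 1, s[1] = 9, s[2] = 18, s[3] = 15, s[4] = 9.
Since s[4] = s[1] = 9, the sequence is eventually periodic: after a pre-period of length 1 it cycles with period 3.
For k ≥ 1, s[k] depends only on (k - 1) mod 3. (1197 - 1) mod 3 = 2, so s[1197] = s[3] = 15.

15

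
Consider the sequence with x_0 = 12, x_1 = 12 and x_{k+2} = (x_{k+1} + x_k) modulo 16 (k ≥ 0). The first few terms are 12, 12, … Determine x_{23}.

0

We have x_0 = 12, x_1 = 12, x_2 = 8, x_3 = 4, x_4 = 12, x_5 = 0, x_6 = 12, x_7 = 12.
The sequence repeats with period 6.
So x_{23} = x_{0 + ((23-0) mod 6)} = x_5 = 0.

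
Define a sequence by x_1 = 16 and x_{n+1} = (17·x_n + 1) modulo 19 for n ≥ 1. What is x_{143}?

Listing terms: x_1 = 16,  x_2 = 7,  x_3 = 6,  x_4 = 8,  x_5 = 4,  x_6 = 12,  x_7 = 15,  x_8 = 9,  x_9 = 2,  x_{10} = 16.
The sequence repeats with period 9.
(143 - 1) mod 9 = 7, so x_{143} = x_8 = 9.

9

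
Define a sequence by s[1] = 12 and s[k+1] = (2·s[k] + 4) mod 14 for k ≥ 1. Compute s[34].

12

s[1] = 12,  s[2] = 0,  s[3] = 4,  s[4] = 12.
Since s[4] = s[1] = 12, the sequence is periodic with period 3.
So s[34] = s[1 + ((34-1) mod 3)] = s[1] = 12.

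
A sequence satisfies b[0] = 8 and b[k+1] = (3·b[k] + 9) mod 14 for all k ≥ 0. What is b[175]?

5

b[0] = 8, b[1] = 5, b[2] = 10, b[3] = 11, b[4] = 0, b[5] = 9, b[6] = 8.
Since b[6] = b[0] = 8, the sequence is periodic with period 6.
(175 - 0) mod 6 = 1, so b[175] = b[1] = 5.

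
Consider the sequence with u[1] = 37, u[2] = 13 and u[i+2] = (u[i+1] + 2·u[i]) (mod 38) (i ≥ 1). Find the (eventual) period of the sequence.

18

u[1] = 37, u[2] = 13, u[3] = 11, u[4] = 37, u[5] = 21, u[6] = 19, u[7] = 23, u[8] = 23, u[9] = 31, u[10] = 1, u[11] = 25, u[12] = 27, u[13] = 1, u[14] = 17, u[15] = 19, u[16] = 15, u[17] = 15, u[18] = 7, u[19] = 37, u[20] = 13.
The sequence repeats with period 18.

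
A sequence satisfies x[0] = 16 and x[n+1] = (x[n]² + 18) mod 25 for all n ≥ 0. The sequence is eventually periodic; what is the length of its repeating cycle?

x[0] = 16,  x[1] = 24,  x[2] = 19,  x[3] = 4,  x[4] = 9,  x[5] = 24.
Since x[5] = x[1] = 24, the sequence is eventually periodic: after a pre-period of length 1 it cycles with period 4.

4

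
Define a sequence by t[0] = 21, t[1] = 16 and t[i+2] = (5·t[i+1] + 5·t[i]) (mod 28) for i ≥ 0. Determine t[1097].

15

Computing terms: t[0] = 21,  t[1] = 16,  t[2] = 17,  t[3] = 25,  t[4] = 14,  t[5] = 27,  t[6] = 9,  t[7] = 12,  t[8] = 21,  t[9] = 25,  t[10] = 6,  t[11] = 15,  t[12] = 21,  t[13] = 12,  t[14] = 25,  t[15] = 17,  t[16] = 14,  t[17] = 15,  t[18] = 5,  t[19] = 16,  t[20] = 21,  t[21] = 17,  t[22] = 22,  t[23] = 27,  t[24] = 21,  t[25] = 16.
Since (t[24], t[25]) = (t[0], t[1]) = (21, 16) (two consecutive terms determine the rest), the sequence is periodic with period 24.
(1097 - 0) mod 24 = 17, so t[1097] = t[17] = 15.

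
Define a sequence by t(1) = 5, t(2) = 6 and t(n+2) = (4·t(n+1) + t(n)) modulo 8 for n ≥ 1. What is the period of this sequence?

4

Listing terms: t(1) = 5,  t(2) = 6,  t(3) = 5,  t(4) = 2,  t(5) = 5,  t(6) = 6.
Since (t(5), t(6)) = (t(1), t(2)) = (5, 6) (two consecutive terms determine the rest), the sequence is periodic with period 4.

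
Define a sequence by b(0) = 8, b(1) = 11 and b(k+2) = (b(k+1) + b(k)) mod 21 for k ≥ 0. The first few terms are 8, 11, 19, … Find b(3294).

5

Listing terms: b(0) = 8; b(1) = 11; b(2) = 19; b(3) = 9; b(4) = 7; b(5) = 16; b(6) = 2; b(7) = 18; b(8) = 20; b(9) = 17; b(10) = 16; b(11) = 12; b(12) = 7; b(13) = 19; b(14) = 5; b(15) = 3; b(16) = 8; b(17) = 11.
The sequence repeats with period 16.
(3294 - 0) mod 16 = 14, so b(3294) = b(14) = 5.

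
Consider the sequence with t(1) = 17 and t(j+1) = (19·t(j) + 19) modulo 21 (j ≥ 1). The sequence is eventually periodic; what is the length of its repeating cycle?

6

We have t(1) = 17,  t(2) = 6,  t(3) = 7,  t(4) = 5,  t(5) = 9,  t(6) = 1,  t(7) = 17.
The sequence repeats with period 6.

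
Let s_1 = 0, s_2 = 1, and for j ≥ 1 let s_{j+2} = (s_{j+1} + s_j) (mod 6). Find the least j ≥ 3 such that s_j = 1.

3

s_1 = 0; s_2 = 1; s_3 = 1; s_4 = 2; s_5 = 3; s_6 = 5; s_7 = 2; s_8 = 1; s_9 = 3; s_{10} = 4; s_{11} = 1; s_{12} = 5; s_{13} = 0; s_{14} = 5; s_{15} = 5; s_{16} = 4; s_{17} = 3; s_{18} = 1; s_{19} = 4; s_{20} = 5; s_{21} = 3; s_{22} = 2; s_{23} = 5; s_{24} = 1; s_{25} = 0; s_{26} = 1.
Since (s_{25}, s_{26}) = (s_1, s_2) = (0, 1) (two consecutive terms determine the rest), the sequence is periodic with period 24.
The value 1 first appears (with j ≥ 3) at s_3.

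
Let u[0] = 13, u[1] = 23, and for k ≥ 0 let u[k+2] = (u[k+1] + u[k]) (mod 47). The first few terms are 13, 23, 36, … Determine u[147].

We have u[0] = 13; u[1] = 23; u[2] = 36; u[3] = 12; u[4] = 1; u[5] = 13; u[6] = 14; u[7] = 27; u[8] = 41; u[9] = 21; u[10] = 15; u[11] = 36; u[12] = 4; u[13] = 40; u[14] = 44; u[15] = 37; u[16] = 34; u[17] = 24; u[18] = 11; u[19] = 35; u[20] = 46; u[21] = 34; u[22] = 33; u[23] = 20; u[24] = 6; u[25] = 26; u[26] = 32; u[27] = 11; u[28] = 43; u[29] = 7; u[30] = 3; u[31] = 10; u[32] = 13; u[33] = 23.
The sequence repeats with period 32.
(147 - 0) mod 32 = 19, so u[147] = u[19] = 35.

35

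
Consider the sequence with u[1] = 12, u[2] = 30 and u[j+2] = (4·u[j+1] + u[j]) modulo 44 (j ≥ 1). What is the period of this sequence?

10

We have u[1] = 12, u[2] = 30, u[3] = 0, u[4] = 30, u[5] = 32, u[6] = 26, u[7] = 4, u[8] = 42, u[9] = 40, u[10] = 26, u[11] = 12, u[12] = 30.
Since (u[11], u[12]) = (u[1], u[2]) = (12, 30) (two consecutive terms determine the rest), the sequence is periodic with period 10.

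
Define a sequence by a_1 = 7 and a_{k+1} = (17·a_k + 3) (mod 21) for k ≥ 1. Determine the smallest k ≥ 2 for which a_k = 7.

Computing terms: a_1 = 7, a_2 = 17, a_3 = 19, a_4 = 11, a_5 = 1, a_6 = 20, a_7 = 7.
The sequence repeats with period 6.
The value 7 next appears (with k ≥ 2) at a_7.

7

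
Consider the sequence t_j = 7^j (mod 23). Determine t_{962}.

t_0 = 1, t_1 = 7, t_2 = 3, t_3 = 21, t_4 = 9, t_5 = 17, t_6 = 4, t_7 = 5, t_8 = 12, t_9 = 15, t_{10} = 13, t_{11} = 22, t_{12} = 16, t_{13} = 20, t_{14} = 2, t_{15} = 14, t_{16} = 6, t_{17} = 19, t_{18} = 18, t_{19} = 11, t_{20} = 8, t_{21} = 10, t_{22} = 1.
The sequence repeats with period 22.
(962 - 0) mod 22 = 16, so t_{962} = t_{16} = 6.

6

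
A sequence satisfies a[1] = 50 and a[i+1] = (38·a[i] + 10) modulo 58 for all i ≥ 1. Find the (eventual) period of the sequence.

14

Listing terms: a[1] = 50, a[2] = 54, a[3] = 32, a[4] = 8, a[5] = 24, a[6] = 52, a[7] = 14, a[8] = 20, a[9] = 16, a[10] = 38, a[11] = 4, a[12] = 46, a[13] = 18, a[14] = 56, a[15] = 50.
Since a[15] = a[1] = 50, the sequence is periodic with period 14.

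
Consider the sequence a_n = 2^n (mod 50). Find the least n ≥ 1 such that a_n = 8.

3

Computing terms: a_0 = 1,  a_1 = 2,  a_2 = 4,  a_3 = 8,  a_4 = 16,  a_5 = 32,  a_6 = 14,  a_7 = 28,  a_8 = 6,  a_9 = 12,  a_{10} = 24,  a_{11} = 48,  a_{12} = 46,  a_{13} = 42,  a_{14} = 34,  a_{15} = 18,  a_{16} = 36,  a_{17} = 22,  a_{18} = 44,  a_{19} = 38,  a_{20} = 26,  a_{21} = 2.
Since a_{21} = a_1 = 2, the sequence is eventually periodic: after a pre-period of length 1 it cycles with period 20.
The value 8 first appears (with n ≥ 1) at a_3.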